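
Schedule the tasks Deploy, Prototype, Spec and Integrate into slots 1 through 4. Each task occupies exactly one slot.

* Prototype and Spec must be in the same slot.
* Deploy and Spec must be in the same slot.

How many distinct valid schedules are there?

Splitting on Deploy: it can be 1 (4), 2 (4), 3 (4), 4 (4). Listing each branch's schedules as (Prototype, Spec, Integrate):
Deploy=1: (1,1,1) (1,1,2) (1,1,3) (1,1,4) — 4.
Deploy=2: (2,2,1) (2,2,2) (2,2,3) (2,2,4) — 4.
Deploy=3: (3,3,1) (3,3,2) (3,3,3) (3,3,4) — 4.
Deploy=4: (4,4,1) (4,4,2) (4,4,3) (4,4,4) — 4.
Summing: 4 + 4 + 4 + 4 = 16.

16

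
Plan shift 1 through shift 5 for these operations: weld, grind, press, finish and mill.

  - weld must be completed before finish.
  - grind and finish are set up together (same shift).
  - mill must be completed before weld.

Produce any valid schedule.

press in shift 1; mill in shift 1; grind in shift 3; weld in shift 2; finish in shift 3

Checking: weld(shift 2) before finish(shift 3); mill(shift 1) before weld(shift 2); grind = finish = shift 3.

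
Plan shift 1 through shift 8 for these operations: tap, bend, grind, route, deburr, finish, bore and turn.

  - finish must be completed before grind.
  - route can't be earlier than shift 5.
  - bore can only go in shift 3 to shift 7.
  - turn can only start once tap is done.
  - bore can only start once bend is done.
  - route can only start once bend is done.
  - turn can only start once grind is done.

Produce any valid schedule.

bend=shift 1, tap=shift 1, finish=shift 1, deburr=shift 1, grind=shift 2, bore=shift 3, turn=shift 3, route=shift 5

Checking: bend(shift 1) before route(shift 5); finish(shift 1) before grind(shift 2); bend(shift 1) before bore(shift 3); tap(shift 1) before turn(shift 3); grind(shift 2) before turn(shift 3); route=shift 5 in [shift 5,shift 8]; bore=shift 3 in [shift 3,shift 7].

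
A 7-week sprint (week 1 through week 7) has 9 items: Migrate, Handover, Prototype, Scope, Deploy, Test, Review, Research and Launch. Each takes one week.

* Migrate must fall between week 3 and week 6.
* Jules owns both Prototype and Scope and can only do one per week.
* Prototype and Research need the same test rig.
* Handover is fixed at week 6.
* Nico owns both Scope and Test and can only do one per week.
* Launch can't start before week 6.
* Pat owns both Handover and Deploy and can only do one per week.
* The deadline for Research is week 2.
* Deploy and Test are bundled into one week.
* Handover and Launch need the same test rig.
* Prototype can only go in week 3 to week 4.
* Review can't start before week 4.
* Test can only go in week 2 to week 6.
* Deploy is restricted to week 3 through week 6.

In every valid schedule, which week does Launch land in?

Launch's window is week 6–week 7.
Handover is fixed at week 6, and Launch can't share a week with Handover.
So Launch must be week 7.

week 7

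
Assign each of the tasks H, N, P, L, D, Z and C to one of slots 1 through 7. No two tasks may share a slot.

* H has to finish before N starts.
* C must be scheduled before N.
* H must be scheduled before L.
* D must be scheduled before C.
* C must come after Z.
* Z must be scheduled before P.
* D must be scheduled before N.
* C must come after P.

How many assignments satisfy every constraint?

Splitting on H: it can be 1 (18), 2 (15), 3 (12), 4 (9), 5 (6). Listing each branch's schedules as (N, P, L, D, Z, C):
H=1: (6,3,7,4,2,5) (6,4,7,2,3,5) (6,4,7,3,2,5) (7,3,4,5,2,6) (7,3,5,4,2,6) (7,3,6,4,2,5) (7,4,2,5,3,6) (7,4,3,5,2,6) (7,4,5,2,3,6) (7,4,5,3,2,6) (7,4,6,2,3,5) (7,4,6,3,2,5) (7,5,2,3,4,6) (7,5,2,4,3,6) (7,5,3,2,4,6) (7,5,3,4,2,6) (7,5,4,2,3,6) (7,5,4,3,2,6) — 18.
H=2: (6,3,7,4,1,5) (6,4,7,1,3,5) (6,4,7,3,1,5) (7,3,4,5,1,6) (7,3,5,4,1,6) (7,3,6,4,1,5) (7,4,3,5,1,6) (7,4,5,1,3,6) (7,4,5,3,1,6) (7,4,6,1,3,5) (7,4,6,3,1,5) (7,5,3,1,4,6) (7,5,3,4,1,6) (7,5,4,1,3,6) (7,5,4,3,1,6) — 15.
H=3: (6,2,7,4,1,5) (6,4,7,1,2,5) (6,4,7,2,1,5) (7,2,4,5,1,6) (7,2,5,4,1,6) (7,2,6,4,1,5) (7,4,5,1,2,6) (7,4,5,2,1,6) (7,4,6,1,2,5) (7,4,6,2,1,5) (7,5,4,1,2,6) (7,5,4,2,1,6) — 12.
H=4: (6,2,7,3,1,5) (6,3,7,1,2,5) (6,3,7,2,1,5) (7,2,5,3,1,6) (7,2,6,3,1,5) (7,3,5,1,2,6) (7,3,5,2,1,6) (7,3,6,1,2,5) (7,3,6,2,1,5) — 9.
H=5: (6,2,7,3,1,4) (6,3,7,1,2,4) (6,3,7,2,1,4) (7,2,6,3,1,4) (7,3,6,1,2,4) (7,3,6,2,1,4) — 6.
Summing: 18 + 15 + 12 + 9 + 6 = 60.

60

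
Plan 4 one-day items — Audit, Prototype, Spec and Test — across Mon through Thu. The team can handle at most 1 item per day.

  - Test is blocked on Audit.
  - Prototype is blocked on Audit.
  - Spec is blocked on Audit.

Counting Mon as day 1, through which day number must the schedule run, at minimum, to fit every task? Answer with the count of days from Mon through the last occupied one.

4

The precedence chain requires at least 2 distinct days.
With at most 1 per day and 4 tasks, at least 4 days are needed.
4 works (last occupied day: Thu): for example Test=Thu; Prototype=Tue; Audit=Mon; Spec=Wed.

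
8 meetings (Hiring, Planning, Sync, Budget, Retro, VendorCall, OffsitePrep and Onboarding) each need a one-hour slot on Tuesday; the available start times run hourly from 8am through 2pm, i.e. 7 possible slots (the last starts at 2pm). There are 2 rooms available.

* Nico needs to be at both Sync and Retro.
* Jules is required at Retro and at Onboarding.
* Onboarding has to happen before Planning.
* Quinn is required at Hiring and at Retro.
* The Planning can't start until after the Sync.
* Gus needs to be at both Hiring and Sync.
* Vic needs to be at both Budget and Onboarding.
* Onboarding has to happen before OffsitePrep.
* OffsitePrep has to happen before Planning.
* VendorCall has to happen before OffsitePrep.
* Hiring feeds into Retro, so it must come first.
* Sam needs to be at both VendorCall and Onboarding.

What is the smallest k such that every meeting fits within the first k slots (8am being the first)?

4 slots

The precedence chain requires at least 3 distinct slots.
With at most 2 per slot and 8 meetings, at least 4 slots are needed.
4 works (last occupied slot: 11am): for example Planning -> 11am, Sync -> 9am, Hiring -> 8am, VendorCall -> 9am, Budget -> 11am, Retro -> 10am, OffsitePrep -> 10am, Onboarding -> 8am.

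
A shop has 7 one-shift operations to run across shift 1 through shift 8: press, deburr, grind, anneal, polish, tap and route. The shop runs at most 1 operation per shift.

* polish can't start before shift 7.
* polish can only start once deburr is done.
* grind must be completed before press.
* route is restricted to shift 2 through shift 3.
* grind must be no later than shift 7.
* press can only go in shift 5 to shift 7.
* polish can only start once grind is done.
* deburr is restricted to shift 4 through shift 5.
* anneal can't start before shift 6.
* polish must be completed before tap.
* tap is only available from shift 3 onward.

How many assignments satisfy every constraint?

4

Enumerating: route=shift 2, grind=shift 1, polish=shift 7, tap=shift 8, press=shift 5, anneal=shift 6, deburr=shift 4 | grind=shift 3, deburr=shift 4, press=shift 5, anneal=shift 6, polish=shift 7, route=shift 2, tap=shift 8 | press -> shift 5, deburr -> shift 4, anneal -> shift 6, route -> shift 3, grind -> shift 1, tap -> shift 8, polish -> shift 7 | press -> shift 5, route -> shift 3, grind -> shift 2, polish -> shift 7, tap -> shift 8, anneal -> shift 6, deburr -> shift 4.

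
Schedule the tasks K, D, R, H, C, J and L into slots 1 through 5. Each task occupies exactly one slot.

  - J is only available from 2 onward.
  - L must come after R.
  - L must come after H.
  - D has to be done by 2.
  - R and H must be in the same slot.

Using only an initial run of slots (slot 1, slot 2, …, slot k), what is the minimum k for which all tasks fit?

The precedence chain requires at least 2 distinct slots.
2 works (last occupied slot: 2): for example H -> 1, J -> 2, R -> 1, K -> 1, L -> 2, C -> 1, D -> 1.

2 slots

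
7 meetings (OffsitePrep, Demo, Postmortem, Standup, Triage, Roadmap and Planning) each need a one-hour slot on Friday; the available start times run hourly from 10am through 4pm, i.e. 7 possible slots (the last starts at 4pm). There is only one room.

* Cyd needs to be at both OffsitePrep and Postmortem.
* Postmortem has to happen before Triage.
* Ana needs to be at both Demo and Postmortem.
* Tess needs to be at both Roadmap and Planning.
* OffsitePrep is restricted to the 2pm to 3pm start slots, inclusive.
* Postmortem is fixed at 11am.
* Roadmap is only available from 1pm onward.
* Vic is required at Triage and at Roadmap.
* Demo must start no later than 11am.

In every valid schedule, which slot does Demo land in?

Demo's window is 10am–11am.
Postmortem is fixed at 11am, and Demo can't share a slot with Postmortem.
So Demo must be 10am.

10am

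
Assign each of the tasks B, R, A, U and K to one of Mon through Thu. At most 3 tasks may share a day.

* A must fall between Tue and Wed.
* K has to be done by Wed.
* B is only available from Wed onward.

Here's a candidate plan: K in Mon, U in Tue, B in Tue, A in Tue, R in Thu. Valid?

K has to be done by Wed — holds.
At most 3 tasks may share a day — holds.
A must fall between Tue and Wed — holds.
B is only available from Wed onward — violated.

No — it violates: B is only available from Wed onward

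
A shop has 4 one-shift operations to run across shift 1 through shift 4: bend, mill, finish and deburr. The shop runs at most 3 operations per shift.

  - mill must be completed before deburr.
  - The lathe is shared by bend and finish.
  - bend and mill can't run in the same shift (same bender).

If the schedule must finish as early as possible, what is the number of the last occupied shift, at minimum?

2

The precedence chain requires at least 2 distinct shifts.
With at most 3 per shift and 4 operations, at least 2 shifts are needed.
2 works (last occupied shift: shift 2): for example mill=shift 1, bend=shift 2, finish=shift 1, deburr=shift 2.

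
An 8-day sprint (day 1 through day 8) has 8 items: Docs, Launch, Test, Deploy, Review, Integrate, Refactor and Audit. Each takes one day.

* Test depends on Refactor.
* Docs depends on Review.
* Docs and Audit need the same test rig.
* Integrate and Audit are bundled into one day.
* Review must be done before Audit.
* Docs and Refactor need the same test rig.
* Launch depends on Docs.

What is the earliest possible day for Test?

Precedence pushes Test to at least day 2.
Test at day 2 is achievable: Review in day 1; Refactor in day 1; Launch in day 3; Docs in day 2; Audit in day 3; Deploy in day 1; Test in day 2; Integrate in day 3.

day 2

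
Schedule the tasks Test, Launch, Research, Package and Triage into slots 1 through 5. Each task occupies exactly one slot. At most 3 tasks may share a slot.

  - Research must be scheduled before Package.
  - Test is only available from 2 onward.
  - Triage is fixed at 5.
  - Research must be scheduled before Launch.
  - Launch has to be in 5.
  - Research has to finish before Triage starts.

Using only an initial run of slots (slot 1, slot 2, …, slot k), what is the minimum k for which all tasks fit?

5 slots

The precedence chain requires at least 2 distinct slots.
With at most 3 per slot and 5 tasks, at least 2 slots are needed.
Launch can't be placed before 5, so the schedule must run through at least slot 5.
5 works (last occupied slot: 5): for example Package in 2; Launch in 5; Research in 1; Triage in 5; Test in 2.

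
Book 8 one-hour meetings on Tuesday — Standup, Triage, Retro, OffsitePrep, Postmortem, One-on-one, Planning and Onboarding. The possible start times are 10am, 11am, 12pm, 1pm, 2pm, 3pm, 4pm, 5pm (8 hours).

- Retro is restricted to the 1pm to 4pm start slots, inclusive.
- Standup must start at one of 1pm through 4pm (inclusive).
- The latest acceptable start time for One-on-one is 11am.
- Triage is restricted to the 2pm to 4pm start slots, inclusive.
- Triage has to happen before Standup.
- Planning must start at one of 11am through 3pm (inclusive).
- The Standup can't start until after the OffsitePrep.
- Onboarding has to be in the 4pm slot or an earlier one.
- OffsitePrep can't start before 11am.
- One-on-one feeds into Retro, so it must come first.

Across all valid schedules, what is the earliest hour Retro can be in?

1pm

Retro is available from 1pm; Retro's own window allows nothing later than 4pm.
Retro at 1pm is achievable: Standup -> 3pm, Postmortem -> 10am, One-on-one -> 10am, Planning -> 11am, Onboarding -> 10am, Triage -> 2pm, OffsitePrep -> 11am, Retro -> 1pm.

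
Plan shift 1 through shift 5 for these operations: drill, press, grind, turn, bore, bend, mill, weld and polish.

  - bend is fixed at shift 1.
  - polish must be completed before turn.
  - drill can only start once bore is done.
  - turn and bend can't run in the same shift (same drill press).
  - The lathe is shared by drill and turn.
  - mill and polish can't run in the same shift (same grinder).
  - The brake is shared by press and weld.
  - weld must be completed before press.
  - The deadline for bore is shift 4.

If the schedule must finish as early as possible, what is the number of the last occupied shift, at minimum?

shift 3

The precedence chain requires at least 2 distinct shifts.
Could 2 shifts be enough, i.e. nothing placed later than shift 2? No: bore's window within 2 shifts is {shift 1, shift 2}; drill must come after bore (at shift 1 or later) → {shift 2}; turn must come after polish (at shift 1 or later) → {shift 2}; turn can't share with drill (shift 2) → nothing is left.
So 2 shifts is not enough.
3 works (last occupied shift: shift 3): for example drill in shift 2, mill in shift 2, grind in shift 1, polish in shift 1, bore in shift 1, weld in shift 1, press in shift 2, turn in shift 3, bend in shift 1.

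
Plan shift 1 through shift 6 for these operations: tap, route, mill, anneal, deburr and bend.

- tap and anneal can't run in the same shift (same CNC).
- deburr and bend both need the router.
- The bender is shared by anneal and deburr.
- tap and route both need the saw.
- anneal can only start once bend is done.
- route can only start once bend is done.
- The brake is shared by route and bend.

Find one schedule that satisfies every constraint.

anneal=shift 2; mill=shift 1; bend=shift 1; route=shift 2; deburr=shift 3; tap=shift 1

Checking: bend(shift 1) before anneal(shift 2); bend(shift 1) before route(shift 2); deburr(shift 3) != bend(shift 1); tap(shift 1) != route(shift 2); anneal(shift 2) != deburr(shift 3); tap(shift 1) != anneal(shift 2); route(shift 2) != bend(shift 1).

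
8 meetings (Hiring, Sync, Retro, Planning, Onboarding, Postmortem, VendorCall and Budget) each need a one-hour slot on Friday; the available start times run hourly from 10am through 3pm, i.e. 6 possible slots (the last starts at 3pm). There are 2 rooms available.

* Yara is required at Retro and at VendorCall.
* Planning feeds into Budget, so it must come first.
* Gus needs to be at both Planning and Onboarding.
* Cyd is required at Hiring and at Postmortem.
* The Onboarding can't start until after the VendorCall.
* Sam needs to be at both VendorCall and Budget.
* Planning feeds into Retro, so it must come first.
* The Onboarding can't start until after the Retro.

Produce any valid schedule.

Retro=11am; Sync=1pm; Postmortem=1pm; Onboarding=12pm; Planning=10am; Budget=11am; Hiring=12pm; VendorCall=10am

Checking: Retro(11am) before Onboarding(12pm); Planning(10am) before Retro(11am); Planning(10am) before Budget(11am); VendorCall(10am) before Onboarding(12pm); Retro(11am) != VendorCall(10am); Hiring(12pm) != Postmortem(1pm); Planning(10am) != Onboarding(12pm); VendorCall(10am) != Budget(11am); max 2 per slot (cap 2).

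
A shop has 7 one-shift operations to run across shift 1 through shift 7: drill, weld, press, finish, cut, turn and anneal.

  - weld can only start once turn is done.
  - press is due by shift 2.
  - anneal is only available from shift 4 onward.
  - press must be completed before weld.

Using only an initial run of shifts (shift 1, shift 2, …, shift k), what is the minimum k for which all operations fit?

The precedence chain requires at least 2 distinct shifts.
anneal can't be placed before shift 4, so the schedule must run through at least shift 4.
4 works (last occupied shift: shift 4): for example anneal=shift 4; turn=shift 1; cut=shift 1; weld=shift 2; finish=shift 1; drill=shift 1; press=shift 1.

4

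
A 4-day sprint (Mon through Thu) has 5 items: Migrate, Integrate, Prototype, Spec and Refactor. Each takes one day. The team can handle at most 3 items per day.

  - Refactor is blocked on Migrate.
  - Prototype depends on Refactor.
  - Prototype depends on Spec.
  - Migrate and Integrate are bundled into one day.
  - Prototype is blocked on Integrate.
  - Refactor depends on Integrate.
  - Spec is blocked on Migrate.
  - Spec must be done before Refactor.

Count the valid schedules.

1

Enumerating: Prototype in Thu; Spec in Tue; Integrate in Mon; Migrate in Mon; Refactor in Wed.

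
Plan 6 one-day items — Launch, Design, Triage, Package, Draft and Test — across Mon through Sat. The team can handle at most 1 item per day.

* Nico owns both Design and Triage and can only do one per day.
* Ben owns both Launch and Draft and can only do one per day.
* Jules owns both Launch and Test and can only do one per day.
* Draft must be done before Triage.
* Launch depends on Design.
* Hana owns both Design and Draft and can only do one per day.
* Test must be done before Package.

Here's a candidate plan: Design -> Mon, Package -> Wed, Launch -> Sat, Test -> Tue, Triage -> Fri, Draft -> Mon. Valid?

Launch depends on Design — holds.
Draft must be done before Triage — holds.
Ben owns both Launch and Draft and can only do one per day — holds.
Jules owns both Launch and Test and can only do one per day — holds.
Hana owns both Design and Draft and can only do one per day — violated.
Nico owns both Design and Triage and can only do one per day — holds.
The team can handle at most 1 item per day — violated.
Test must be done before Package — holds.

Invalid. Hana owns both Design and Draft and can only do one per day.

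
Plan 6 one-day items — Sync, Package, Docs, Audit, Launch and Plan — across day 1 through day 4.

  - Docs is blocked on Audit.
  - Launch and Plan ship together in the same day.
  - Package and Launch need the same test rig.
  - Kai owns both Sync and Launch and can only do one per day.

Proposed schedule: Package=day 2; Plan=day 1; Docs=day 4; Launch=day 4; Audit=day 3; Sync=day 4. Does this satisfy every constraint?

No — it violates: Kai owns both Sync and Launch and can only do one per day

Package and Launch need the same test rig — holds.
Launch and Plan ship together in the same day — violated.
Docs is blocked on Audit — holds.
Kai owns both Sync and Launch and can only do one per day — violated.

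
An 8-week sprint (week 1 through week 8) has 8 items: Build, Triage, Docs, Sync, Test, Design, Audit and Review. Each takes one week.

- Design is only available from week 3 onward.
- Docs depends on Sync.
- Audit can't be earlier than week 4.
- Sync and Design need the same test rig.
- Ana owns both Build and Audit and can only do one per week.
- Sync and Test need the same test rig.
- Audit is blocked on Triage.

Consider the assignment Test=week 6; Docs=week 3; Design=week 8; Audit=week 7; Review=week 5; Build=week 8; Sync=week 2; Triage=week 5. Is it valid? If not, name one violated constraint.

Yes

Sync and Design need the same test rig — holds.
Docs depends on Sync — holds.
Audit can't be earlier than week 4 — holds.
Audit is blocked on Triage — holds.
Ana owns both Build and Audit and can only do one per week — holds.
Design is only available from week 3 onward — holds.
Sync and Test need the same test rig — holds.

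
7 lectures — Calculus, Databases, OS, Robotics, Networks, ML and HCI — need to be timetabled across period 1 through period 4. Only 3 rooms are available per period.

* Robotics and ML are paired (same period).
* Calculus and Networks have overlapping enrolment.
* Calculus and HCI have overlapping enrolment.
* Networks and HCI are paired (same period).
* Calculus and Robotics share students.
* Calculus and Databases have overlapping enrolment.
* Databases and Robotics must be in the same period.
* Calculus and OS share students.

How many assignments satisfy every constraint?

48

Splitting on Calculus: it can be period 1 (12), period 2 (12), period 3 (12), period 4 (12). Listing each branch's schedules as (Databases, OS, Robotics, Networks, ML, HCI) by period number:
Calculus=period 1: (2,3,2,3,2,3) (2,3,2,4,2,4) (2,4,2,3,2,3) (2,4,2,4,2,4) (3,2,3,2,3,2) (3,2,3,4,3,4) (3,4,3,2,3,2) (3,4,3,4,3,4) (4,2,4,2,4,2) (4,2,4,3,4,3) (4,3,4,2,4,2) (4,3,4,3,4,3) — 12.
Calculus=period 2: (1,3,1,3,1,3) (1,3,1,4,1,4) (1,4,1,3,1,3) (1,4,1,4,1,4) (3,1,3,1,3,1) (3,1,3,4,3,4) (3,4,3,1,3,1) (3,4,3,4,3,4) (4,1,4,1,4,1) (4,1,4,3,4,3) (4,3,4,1,4,1) (4,3,4,3,4,3) — 12.
Calculus=period 3: (1,2,1,2,1,2) (1,2,1,4,1,4) (1,4,1,2,1,2) (1,4,1,4,1,4) (2,1,2,1,2,1) (2,1,2,4,2,4) (2,4,2,1,2,1) (2,4,2,4,2,4) (4,1,4,1,4,1) (4,1,4,2,4,2) (4,2,4,1,4,1) (4,2,4,2,4,2) — 12.
Calculus=period 4: (1,2,1,2,1,2) (1,2,1,3,1,3) (1,3,1,2,1,2) (1,3,1,3,1,3) (2,1,2,1,2,1) (2,1,2,3,2,3) (2,3,2,1,2,1) (2,3,2,3,2,3) (3,1,3,1,3,1) (3,1,3,2,3,2) (3,2,3,1,3,1) (3,2,3,2,3,2) — 12.
Summing: 12 + 12 + 12 + 12 = 48.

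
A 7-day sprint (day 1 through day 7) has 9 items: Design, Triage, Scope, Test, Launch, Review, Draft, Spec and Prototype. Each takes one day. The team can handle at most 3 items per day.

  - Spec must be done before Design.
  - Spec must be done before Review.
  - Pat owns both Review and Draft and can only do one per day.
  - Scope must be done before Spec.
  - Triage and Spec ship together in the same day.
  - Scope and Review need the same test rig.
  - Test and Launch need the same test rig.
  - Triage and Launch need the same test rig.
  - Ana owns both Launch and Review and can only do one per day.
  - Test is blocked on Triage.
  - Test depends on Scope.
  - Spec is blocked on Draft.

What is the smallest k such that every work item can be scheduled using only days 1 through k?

The precedence chain requires at least 3 distinct days.
With at most 3 per day and 9 work items, at least 3 days are needed.
3 works (last occupied day: day 3): for example Spec=day 2; Draft=day 1; Design=day 3; Triage=day 2; Scope=day 1; Prototype=day 2; Launch=day 1; Test=day 3; Review=day 3.

3 days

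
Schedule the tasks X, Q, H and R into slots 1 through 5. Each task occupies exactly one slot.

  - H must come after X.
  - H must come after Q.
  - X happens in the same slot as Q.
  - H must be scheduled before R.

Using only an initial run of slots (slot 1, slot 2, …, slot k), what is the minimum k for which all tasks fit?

The precedence chain requires at least 3 distinct slots.
3 works (last occupied slot: 3): for example R -> 3, X -> 1, Q -> 1, H -> 2.

3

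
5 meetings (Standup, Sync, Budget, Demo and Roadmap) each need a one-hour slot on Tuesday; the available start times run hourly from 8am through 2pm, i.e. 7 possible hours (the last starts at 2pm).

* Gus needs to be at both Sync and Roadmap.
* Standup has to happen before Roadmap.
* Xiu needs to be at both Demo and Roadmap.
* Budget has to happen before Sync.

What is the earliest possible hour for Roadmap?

9am

Precedence pushes Roadmap to at least 9am.
Roadmap at 9am is achievable: Sync in 10am; Demo in 8am; Standup in 8am; Roadmap in 9am; Budget in 8am.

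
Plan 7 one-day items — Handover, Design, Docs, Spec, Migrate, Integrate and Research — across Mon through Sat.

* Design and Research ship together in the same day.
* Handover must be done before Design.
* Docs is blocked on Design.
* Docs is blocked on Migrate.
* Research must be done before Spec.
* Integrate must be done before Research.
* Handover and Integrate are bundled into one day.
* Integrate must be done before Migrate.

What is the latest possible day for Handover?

Downstream work caps Handover at Thu.
Handover at Thu is achievable: Design in Fri; Spec in Sat; Docs in Sat; Integrate in Thu; Migrate in Fri; Research in Fri; Handover in Thu.

Thu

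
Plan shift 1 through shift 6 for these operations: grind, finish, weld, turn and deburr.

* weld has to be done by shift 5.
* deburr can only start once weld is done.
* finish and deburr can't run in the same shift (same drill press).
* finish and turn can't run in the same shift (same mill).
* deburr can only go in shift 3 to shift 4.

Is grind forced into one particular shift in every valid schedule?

grind can be shift 1 (e.g. deburr -> shift 3, turn -> shift 2, weld -> shift 1, grind -> shift 1, finish -> shift 1) or shift 2 (e.g. grind -> shift 2, turn -> shift 2, deburr -> shift 3, weld -> shift 1, finish -> shift 1).

No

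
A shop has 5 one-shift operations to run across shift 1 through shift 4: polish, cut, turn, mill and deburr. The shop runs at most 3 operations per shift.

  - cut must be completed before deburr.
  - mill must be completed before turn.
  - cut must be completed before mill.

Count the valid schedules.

44

Splitting on polish: it can be shift 1 (11), shift 2 (11), shift 3 (11), shift 4 (11). Listing each branch's schedules as (cut, turn, mill, deburr) by shift number:
polish=shift 1: (1,3,2,2) (1,3,2,3) (1,3,2,4) (1,4,2,2) (1,4,2,3) (1,4,2,4) (1,4,3,2) (1,4,3,3) (1,4,3,4) (2,4,3,3) (2,4,3,4) — 11.
polish=shift 2: (1,3,2,2) (1,3,2,3) (1,3,2,4) (1,4,2,2) (1,4,2,3) (1,4,2,4) (1,4,3,2) (1,4,3,3) (1,4,3,4) (2,4,3,3) (2,4,3,4) — 11.
polish=shift 3: (1,3,2,2) (1,3,2,3) (1,3,2,4) (1,4,2,2) (1,4,2,3) (1,4,2,4) (1,4,3,2) (1,4,3,3) (1,4,3,4) (2,4,3,3) (2,4,3,4) — 11.
polish=shift 4: (1,3,2,2) (1,3,2,3) (1,3,2,4) (1,4,2,2) (1,4,2,3) (1,4,2,4) (1,4,3,2) (1,4,3,3) (1,4,3,4) (2,4,3,3) (2,4,3,4) — 11.
Summing: 11 + 11 + 11 + 11 = 44.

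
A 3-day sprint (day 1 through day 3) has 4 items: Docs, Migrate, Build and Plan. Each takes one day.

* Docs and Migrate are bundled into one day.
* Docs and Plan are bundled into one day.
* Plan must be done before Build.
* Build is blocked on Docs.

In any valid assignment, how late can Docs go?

day 2

Downstream work caps Docs at day 2.
Docs at day 2 is achievable: Build in day 3, Plan in day 2, Docs in day 2, Migrate in day 2.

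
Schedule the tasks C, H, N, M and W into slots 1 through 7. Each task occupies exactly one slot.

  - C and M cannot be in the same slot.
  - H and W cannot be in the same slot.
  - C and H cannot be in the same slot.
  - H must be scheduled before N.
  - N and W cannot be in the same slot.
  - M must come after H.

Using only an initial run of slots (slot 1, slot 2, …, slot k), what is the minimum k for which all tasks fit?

3

The precedence chain requires at least 2 distinct slots.
Could 2 slots be enough, i.e. nothing placed later than 2? No: N must come after H (at 1 or later) → {2}; H must come before N (at 2 or earlier) → {1}; W can't share with H (1) → {2}; W can't share with N (2) → nothing is left.
So 2 slots is not enough.
3 works (last occupied slot: 3): for example N -> 2; H -> 1; W -> 3; C -> 3; M -> 2.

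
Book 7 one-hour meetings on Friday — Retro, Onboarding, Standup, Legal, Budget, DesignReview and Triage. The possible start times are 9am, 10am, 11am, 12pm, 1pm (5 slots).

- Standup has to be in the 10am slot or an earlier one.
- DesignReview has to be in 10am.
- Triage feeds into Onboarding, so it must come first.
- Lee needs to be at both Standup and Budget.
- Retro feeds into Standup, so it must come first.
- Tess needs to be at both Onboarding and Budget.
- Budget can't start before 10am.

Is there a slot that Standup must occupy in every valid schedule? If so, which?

10am

Precedence pushes Standup to at least 10am; Standup's own window allows nothing later than 10am.
So Standup is pinned to 10am.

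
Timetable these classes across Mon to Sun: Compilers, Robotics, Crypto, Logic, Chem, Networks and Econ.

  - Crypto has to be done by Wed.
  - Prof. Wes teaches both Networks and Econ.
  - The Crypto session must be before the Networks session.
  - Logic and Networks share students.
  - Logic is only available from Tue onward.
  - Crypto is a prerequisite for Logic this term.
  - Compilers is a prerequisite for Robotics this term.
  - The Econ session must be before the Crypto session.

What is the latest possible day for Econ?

Tue

Downstream work caps Econ at Tue.
Econ at Tue is achievable: Robotics=Tue; Networks=Fri; Crypto=Wed; Logic=Thu; Compilers=Mon; Chem=Mon; Econ=Tue.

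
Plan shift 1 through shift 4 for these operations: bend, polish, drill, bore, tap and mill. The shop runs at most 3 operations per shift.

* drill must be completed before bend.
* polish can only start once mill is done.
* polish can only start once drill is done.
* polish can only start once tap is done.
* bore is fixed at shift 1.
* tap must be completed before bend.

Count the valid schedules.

Splitting on bend: it can be shift 2 (3), shift 3 (18), shift 4 (33). Listing each branch's schedules as (polish, drill, bore, tap, mill) by shift number:
bend=shift 2: (3,1,1,1,2) (4,1,1,1,2) (4,1,1,1,3) — 3.
bend=shift 3: (3,1,1,1,2) (3,1,1,2,1) (3,1,1,2,2) (3,2,1,1,1) (3,2,1,1,2) (3,2,1,2,1) (3,2,1,2,2) (4,1,1,1,2) (4,1,1,1,3) (4,1,1,2,1) (4,1,1,2,2) (4,1,1,2,3) (4,2,1,1,1) (4,2,1,1,2) (4,2,1,1,3) (4,2,1,2,1) (4,2,1,2,2) (4,2,1,2,3) — 18.
bend=shift 4: (3,1,1,1,2) (3,1,1,2,1) (3,1,1,2,2) (3,2,1,1,1) (3,2,1,1,2) (3,2,1,2,1) (3,2,1,2,2) (4,1,1,1,2) (4,1,1,1,3) (4,1,1,2,1) (4,1,1,2,2) (4,1,1,2,3) (4,1,1,3,1) (4,1,1,3,2) (4,1,1,3,3) (4,2,1,1,1) (4,2,1,1,2) (4,2,1,1,3) (4,2,1,2,1) (4,2,1,2,2) (4,2,1,2,3) (4,2,1,3,1) (4,2,1,3,2) (4,2,1,3,3) (4,3,1,1,1) (4,3,1,1,2) (4,3,1,1,3) (4,3,1,2,1) (4,3,1,2,2) (4,3,1,2,3) (4,3,1,3,1) (4,3,1,3,2) (4,3,1,3,3) — 33.
Summing: 3 + 18 + 33 = 54.

54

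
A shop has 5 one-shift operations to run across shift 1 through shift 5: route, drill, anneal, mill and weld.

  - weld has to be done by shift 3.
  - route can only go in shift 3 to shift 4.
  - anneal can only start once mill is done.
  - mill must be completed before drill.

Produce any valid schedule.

anneal -> shift 2; mill -> shift 1; drill -> shift 2; weld -> shift 1; route -> shift 3

Checking: mill(shift 1) before drill(shift 2); mill(shift 1) before anneal(shift 2); route=shift 3 in [shift 3,shift 4]; weld=shift 1 in [shift 1,shift 3].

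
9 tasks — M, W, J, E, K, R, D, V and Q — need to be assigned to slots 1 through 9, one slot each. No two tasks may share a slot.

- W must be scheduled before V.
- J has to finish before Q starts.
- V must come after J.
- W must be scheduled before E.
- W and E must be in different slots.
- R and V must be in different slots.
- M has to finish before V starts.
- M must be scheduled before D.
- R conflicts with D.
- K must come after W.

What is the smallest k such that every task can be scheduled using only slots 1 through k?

The precedence chain requires at least 2 distinct slots.
With at most 1 per slot and 9 tasks, at least 9 slots are needed.
9 works (last occupied slot: 9): for example V=4, E=5, J=3, D=7, M=2, K=6, R=9, W=1, Q=8.

9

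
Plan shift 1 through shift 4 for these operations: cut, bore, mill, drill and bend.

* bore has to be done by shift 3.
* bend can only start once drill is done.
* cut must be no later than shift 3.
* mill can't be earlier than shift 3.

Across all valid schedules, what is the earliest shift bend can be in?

Precedence pushes bend to at least shift 2.
bend at shift 2 is achievable: cut=shift 1, drill=shift 1, bore=shift 1, mill=shift 3, bend=shift 2.

shift 2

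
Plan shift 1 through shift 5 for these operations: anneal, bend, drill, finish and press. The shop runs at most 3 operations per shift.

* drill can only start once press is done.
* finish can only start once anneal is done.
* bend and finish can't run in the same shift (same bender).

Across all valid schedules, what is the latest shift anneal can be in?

Downstream work caps anneal at shift 4.
anneal at shift 4 is achievable: bend -> shift 1; anneal -> shift 4; finish -> shift 5; drill -> shift 2; press -> shift 1.

shift 4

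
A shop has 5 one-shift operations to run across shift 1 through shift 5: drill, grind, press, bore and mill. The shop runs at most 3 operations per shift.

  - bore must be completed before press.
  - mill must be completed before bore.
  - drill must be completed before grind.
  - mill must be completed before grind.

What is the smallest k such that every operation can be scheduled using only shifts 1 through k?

The precedence chain requires at least 3 distinct shifts.
With at most 3 per shift and 5 operations, at least 2 shifts are needed.
3 works (last occupied shift: shift 3): for example bore in shift 2; mill in shift 1; press in shift 3; grind in shift 2; drill in shift 1.

3 shifts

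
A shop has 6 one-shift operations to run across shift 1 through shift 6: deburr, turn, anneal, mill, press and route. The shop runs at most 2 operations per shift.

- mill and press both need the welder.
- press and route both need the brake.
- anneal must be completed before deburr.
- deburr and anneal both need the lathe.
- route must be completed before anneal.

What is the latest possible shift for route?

Downstream work caps route at shift 4.
route at shift 4 is achievable: mill -> shift 1; route -> shift 4; anneal -> shift 5; press -> shift 2; deburr -> shift 6; turn -> shift 1.

shift 4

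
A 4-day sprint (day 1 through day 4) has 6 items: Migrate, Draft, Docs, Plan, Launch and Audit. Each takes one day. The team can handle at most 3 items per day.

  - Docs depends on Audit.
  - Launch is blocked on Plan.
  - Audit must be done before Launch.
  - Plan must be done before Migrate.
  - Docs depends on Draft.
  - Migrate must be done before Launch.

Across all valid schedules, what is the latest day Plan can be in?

Downstream work caps Plan at day 2.
Plan at day 2 is achievable: Draft in day 1; Docs in day 2; Launch in day 4; Migrate in day 3; Plan in day 2; Audit in day 1.

day 2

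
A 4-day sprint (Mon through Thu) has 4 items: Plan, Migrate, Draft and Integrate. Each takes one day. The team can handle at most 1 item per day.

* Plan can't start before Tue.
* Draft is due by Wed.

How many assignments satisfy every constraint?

Splitting on Plan: it can be Tue (4), Wed (4), Thu (6). Listing each branch's schedules as (Migrate, Draft, Integrate):
Plan=Tue: (Mon,Wed,Thu) (Wed,Mon,Thu) (Thu,Mon,Wed) (Thu,Wed,Mon) — 4.
Plan=Wed: (Mon,Tue,Thu) (Tue,Mon,Thu) (Thu,Mon,Tue) (Thu,Tue,Mon) — 4.
Plan=Thu: (Mon,Tue,Wed) (Mon,Wed,Tue) (Tue,Mon,Wed) (Tue,Wed,Mon) (Wed,Mon,Tue) (Wed,Tue,Mon) — 6.
Summing: 4 + 4 + 6 = 14.

14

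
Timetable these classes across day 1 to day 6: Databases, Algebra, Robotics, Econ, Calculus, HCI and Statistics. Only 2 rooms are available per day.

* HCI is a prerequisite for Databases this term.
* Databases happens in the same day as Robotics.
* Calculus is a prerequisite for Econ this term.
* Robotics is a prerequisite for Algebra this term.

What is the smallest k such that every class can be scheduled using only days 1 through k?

The precedence chain requires at least 3 distinct days.
With at most 2 per day and 7 classes, at least 4 days are needed.
4 works (last occupied day: day 4): for example Statistics in day 4; Robotics in day 2; Algebra in day 3; Calculus in day 1; Econ in day 3; HCI in day 1; Databases in day 2.

4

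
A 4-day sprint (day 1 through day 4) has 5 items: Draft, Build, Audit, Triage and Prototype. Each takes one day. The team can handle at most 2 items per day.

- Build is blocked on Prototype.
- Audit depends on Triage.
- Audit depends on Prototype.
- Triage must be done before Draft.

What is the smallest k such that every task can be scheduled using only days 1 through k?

The precedence chain requires at least 2 distinct days.
With at most 2 per day and 5 tasks, at least 3 days are needed.
3 works (last occupied day: day 3): for example Build=day 3; Draft=day 2; Prototype=day 1; Triage=day 1; Audit=day 2.

3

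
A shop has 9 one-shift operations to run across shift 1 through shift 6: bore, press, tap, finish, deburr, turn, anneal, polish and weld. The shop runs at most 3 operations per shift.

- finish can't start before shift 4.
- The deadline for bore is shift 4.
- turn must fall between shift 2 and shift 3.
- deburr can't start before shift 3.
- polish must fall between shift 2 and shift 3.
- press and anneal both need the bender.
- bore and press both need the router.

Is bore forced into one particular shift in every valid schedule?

bore can be shift 1 (e.g. turn in shift 2; tap in shift 1; finish in shift 4; press in shift 2; weld in shift 3; deburr in shift 3; anneal in shift 1; bore in shift 1; polish in shift 2) or shift 2 (e.g. anneal -> shift 3; weld -> shift 1; turn -> shift 2; bore -> shift 2; press -> shift 1; deburr -> shift 3; tap -> shift 1; polish -> shift 2; finish -> shift 4).

No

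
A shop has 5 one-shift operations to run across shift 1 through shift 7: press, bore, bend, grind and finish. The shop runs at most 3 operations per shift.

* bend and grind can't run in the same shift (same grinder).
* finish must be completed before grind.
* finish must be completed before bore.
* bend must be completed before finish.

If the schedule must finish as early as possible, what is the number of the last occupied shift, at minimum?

3

The precedence chain requires at least 3 distinct shifts.
With at most 3 per shift and 5 operations, at least 2 shifts are needed.
3 works (last occupied shift: shift 3): for example bore -> shift 3, grind -> shift 3, bend -> shift 1, press -> shift 1, finish -> shift 2.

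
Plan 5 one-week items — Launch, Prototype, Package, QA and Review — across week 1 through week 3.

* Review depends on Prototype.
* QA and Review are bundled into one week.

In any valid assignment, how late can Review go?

week 3

Precedence pushes Review to at least week 2.
Review at week 3 is achievable: Review -> week 3; Prototype -> week 1; QA -> week 3; Package -> week 1; Launch -> week 1.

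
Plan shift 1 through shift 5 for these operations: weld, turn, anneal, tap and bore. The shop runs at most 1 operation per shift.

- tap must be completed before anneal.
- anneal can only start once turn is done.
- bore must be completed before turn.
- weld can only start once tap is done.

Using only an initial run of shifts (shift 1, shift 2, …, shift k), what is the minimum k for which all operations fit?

The precedence chain requires at least 3 distinct shifts.
With at most 1 per shift and 5 operations, at least 5 shifts are needed.
5 works (last occupied shift: shift 5): for example anneal=shift 4; weld=shift 5; tap=shift 3; turn=shift 2; bore=shift 1.

5 shifts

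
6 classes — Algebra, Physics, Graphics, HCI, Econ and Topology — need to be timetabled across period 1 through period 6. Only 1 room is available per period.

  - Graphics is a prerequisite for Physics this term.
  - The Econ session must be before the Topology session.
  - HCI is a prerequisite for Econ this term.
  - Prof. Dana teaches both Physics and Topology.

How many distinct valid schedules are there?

Splitting on Physics: it can be period 2 (4), period 3 (8), period 4 (12), period 5 (16), period 6 (20). Listing each branch's schedules as (Algebra, Graphics, HCI, Econ, Topology) by period number:
Physics=period 2: (3,1,4,5,6) (4,1,3,5,6) (5,1,3,4,6) (6,1,3,4,5) — 4.
Physics=period 3: (1,2,4,5,6) (2,1,4,5,6) (4,1,2,5,6) (4,2,1,5,6) (5,1,2,4,6) (5,2,1,4,6) (6,1,2,4,5) (6,2,1,4,5) — 8.
Physics=period 4: (1,2,3,5,6) (1,3,2,5,6) (2,1,3,5,6) (2,3,1,5,6) (3,1,2,5,6) (3,2,1,5,6) (5,1,2,3,6) (5,2,1,3,6) (5,3,1,2,6) (6,1,2,3,5) (6,2,1,3,5) (6,3,1,2,5) — 12.
Physics=period 5: (1,2,3,4,6) (1,3,2,4,6) (1,4,2,3,6) (2,1,3,4,6) (2,3,1,4,6) (2,4,1,3,6) (3,1,2,4,6) (3,2,1,4,6) (3,4,1,2,6) (4,1,2,3,6) (4,2,1,3,6) (4,3,1,2,6) (6,1,2,3,4) (6,2,1,3,4) (6,3,1,2,4) (6,4,1,2,3) — 16.
Physics=period 6: (1,2,3,4,5) (1,3,2,4,5) (1,4,2,3,5) (1,5,2,3,4) (2,1,3,4,5) (2,3,1,4,5) (2,4,1,3,5) (2,5,1,3,4) (3,1,2,4,5) (3,2,1,4,5) (3,4,1,2,5) (3,5,1,2,4) (4,1,2,3,5) (4,2,1,3,5) (4,3,1,2,5) (4,5,1,2,3) (5,1,2,3,4) (5,2,1,3,4) (5,3,1,2,4) (5,4,1,2,3) — 20.
Summing: 4 + 8 + 12 + 16 + 20 = 60.

60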